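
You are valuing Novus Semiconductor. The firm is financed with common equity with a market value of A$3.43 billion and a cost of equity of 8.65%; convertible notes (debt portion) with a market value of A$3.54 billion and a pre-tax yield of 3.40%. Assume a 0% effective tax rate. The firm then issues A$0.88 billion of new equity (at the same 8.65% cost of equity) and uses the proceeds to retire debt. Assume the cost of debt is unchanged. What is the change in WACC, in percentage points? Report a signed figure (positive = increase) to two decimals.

+0.66 pp

Current WACC:
Total capital V = 3.43 + 3.54 = 6.97.
Equity: weight = 3.43/6.97 = 0.4921; cost = 8.65%.
Convertible notes (debt portion): weight = 3.54/6.97 = 0.5079; after-tax cost = 3.4% × (1 − 0%) = 3.4000%.
WACC = 0.4921 × 8.6500% + 0.5079 × 3.4000% = 5.9836%.
After the change:
Total capital V = 4.31 + 2.66 = 6.97.
Equity: weight = 4.31/6.97 = 0.6184; cost = 8.65%.
Convertible notes (debt portion): weight = 2.66/6.97 = 0.3816; after-tax cost = 3.4% × (1 − 0%) = 3.4000%.
WACC = 0.6184 × 8.6500% + 0.3816 × 3.4000% = 6.6464%.
Change in WACC = 6.6464% − 5.9836% = 0.6628 pp.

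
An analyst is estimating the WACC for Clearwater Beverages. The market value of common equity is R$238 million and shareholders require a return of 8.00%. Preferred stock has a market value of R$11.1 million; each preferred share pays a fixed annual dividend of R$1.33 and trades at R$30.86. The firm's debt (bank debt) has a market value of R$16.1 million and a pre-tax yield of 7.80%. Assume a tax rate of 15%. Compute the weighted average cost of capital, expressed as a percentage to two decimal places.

7.76%

Cost of preferred: Rp = 1.33 / 30.86 = 4.3098%.
Total capital V = 238 + 11.1 + 16.1 = 265.2.
Equity: weight = 238/265.2 = 0.8974; cost = 8%.
Preferred: weight = 11.1/265.2 = 0.0419; cost = 4.3098%.
Bank debt: weight = 16.1/265.2 = 0.0607; after-tax cost = 7.8% × (1 − 15%) = 6.6300%.
WACC = 0.8974 × 8.0000% + 0.0419 × 4.3098% + 0.0607 × 6.6300% = 7.7624%.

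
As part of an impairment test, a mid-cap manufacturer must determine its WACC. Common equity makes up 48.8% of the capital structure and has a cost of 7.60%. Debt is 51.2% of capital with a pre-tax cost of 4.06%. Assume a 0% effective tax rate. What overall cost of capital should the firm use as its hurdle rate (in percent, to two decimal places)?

5.79%

After-tax cost of debt = 4.06% × (1 − 0%) = 4.0600%.
WACC = 0.488 × 7.6000% + 0.512 × 4.0600% = 5.7875%.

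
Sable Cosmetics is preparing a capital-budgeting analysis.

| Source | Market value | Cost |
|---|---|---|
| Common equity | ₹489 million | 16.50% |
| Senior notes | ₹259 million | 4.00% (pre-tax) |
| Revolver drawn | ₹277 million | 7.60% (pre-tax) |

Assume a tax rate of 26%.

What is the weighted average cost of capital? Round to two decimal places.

Total capital V = 489 + 259 + 277 = 1025.
Equity: weight = 489/1025 = 0.4771; cost = 16.5%.
Senior notes: weight = 259/1025 = 0.2527; after-tax cost = 4% × (1 − 26%) = 2.9600%.
Revolver drawn: weight = 277/1025 = 0.2702; after-tax cost = 7.6% × (1 − 26%) = 5.6240%.
WACC = 0.4771 × 16.5000% + 0.2527 × 2.9600% + 0.2702 × 5.6240% = 10.1395%.

10.14%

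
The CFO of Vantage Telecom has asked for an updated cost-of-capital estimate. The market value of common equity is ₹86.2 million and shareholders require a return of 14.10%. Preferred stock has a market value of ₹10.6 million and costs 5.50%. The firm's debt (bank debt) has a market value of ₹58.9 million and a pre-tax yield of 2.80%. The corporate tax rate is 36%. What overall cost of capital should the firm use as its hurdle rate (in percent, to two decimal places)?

Total capital V = 86.2 + 10.6 + 58.9 = 155.7.
Equity: weight = 86.2/155.7 = 0.5536; cost = 14.1%.
Preferred: weight = 10.6/155.7 = 0.0681; cost = 5.5%.
Bank debt: weight = 58.9/155.7 = 0.3783; after-tax cost = 2.8% × (1 − 36%) = 1.7920%.
WACC = 0.5536 × 14.1000% + 0.0681 × 5.5000% + 0.3783 × 1.7920% = 8.8585%.

8.86%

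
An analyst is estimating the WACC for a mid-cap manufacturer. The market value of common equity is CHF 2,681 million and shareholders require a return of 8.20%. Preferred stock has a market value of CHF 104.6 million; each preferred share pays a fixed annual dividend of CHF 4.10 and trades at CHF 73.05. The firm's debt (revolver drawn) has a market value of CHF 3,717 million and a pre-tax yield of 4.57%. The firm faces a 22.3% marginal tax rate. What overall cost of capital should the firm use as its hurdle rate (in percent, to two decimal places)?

5.50%

Cost of preferred: Rp = 4.1 / 73.05 = 5.6126%.
Total capital V = 2681 + 104.6 + 3717 = 6502.6.
Equity: weight = 2681/6502.6 = 0.4123; cost = 8.2%.
Preferred: weight = 104.6/6502.6 = 0.0161; cost = 5.6126%.
Revolver drawn: weight = 3717/6502.6 = 0.5716; after-tax cost = 4.57% × (1 − 22.3%) = 3.5509%.
WACC = 0.4123 × 8.2000% + 0.0161 × 5.6126% + 0.5716 × 3.5509% = 5.5009%.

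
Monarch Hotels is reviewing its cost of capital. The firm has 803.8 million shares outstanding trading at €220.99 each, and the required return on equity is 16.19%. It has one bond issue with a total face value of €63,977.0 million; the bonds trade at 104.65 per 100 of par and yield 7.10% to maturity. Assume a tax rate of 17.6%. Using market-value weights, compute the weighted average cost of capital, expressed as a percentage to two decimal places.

13.36%

Market value of equity E = 220.99 × 803.8m = 177631.762m. Market value of debt D = 63977m × 104.65/100 = 66951.9305m.
Total capital V = 177631.762 + 66951.9305 = 244583.6925.
Equity: weight = 177631.762/244583.6925 = 0.7263; cost = 16.19%.
Bonds outstanding: weight = 66951.9305/244583.6925 = 0.2737; after-tax cost = 7.1% × (1 − 17.6%) = 5.8504%.
WACC = 0.7263 × 16.1900% + 0.2737 × 5.8504% = 13.3597%.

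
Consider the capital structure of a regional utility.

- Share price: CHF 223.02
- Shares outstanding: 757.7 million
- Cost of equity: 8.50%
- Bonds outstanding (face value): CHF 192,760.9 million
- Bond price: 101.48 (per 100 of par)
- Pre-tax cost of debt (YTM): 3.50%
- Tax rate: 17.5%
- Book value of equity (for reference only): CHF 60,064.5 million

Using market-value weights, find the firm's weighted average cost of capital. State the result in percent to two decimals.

Market value of equity E = 223.02 × 757.7m = 168982.254m. Market value of debt D = 192760.9m × 101.48/100 = 195613.76132m.
Total capital V = 168982.254 + 195613.76132 = 364596.01532.
Equity: weight = 168982.254/364596.01532 = 0.4635; cost = 8.5%.
Bonds outstanding: weight = 195613.76132/364596.01532 = 0.5365; after-tax cost = 3.5% × (1 − 17.5%) = 2.8875%.
WACC = 0.4635 × 8.5000% + 0.5365 × 2.8875% = 5.4888%.

5.49%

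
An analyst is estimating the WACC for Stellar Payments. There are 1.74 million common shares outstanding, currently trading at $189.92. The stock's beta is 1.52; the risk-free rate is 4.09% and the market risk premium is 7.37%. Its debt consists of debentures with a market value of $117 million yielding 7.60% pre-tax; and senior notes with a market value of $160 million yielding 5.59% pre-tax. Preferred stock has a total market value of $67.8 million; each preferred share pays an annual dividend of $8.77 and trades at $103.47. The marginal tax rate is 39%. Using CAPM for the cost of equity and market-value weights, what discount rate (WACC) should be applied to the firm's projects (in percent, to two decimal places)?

Cost of equity via CAPM: Re = 4.09% + 1.52 × 7.37% = 15.2924%.
Cost of preferred: Rp = 8.77 / 103.47 = 8.4759%.
Market value of equity E = 189.92 × 1.74m = 330.4608m.
Total capital V = 330.4608 + 67.8 + 117 + 160 = 675.2608.
Equity: weight = 330.4608/675.2608 = 0.4894; cost = 15.2924%.
Preferred: weight = 67.8/675.2608 = 0.1004; cost = 8.4759%.
Debentures: weight = 117/675.2608 = 0.1733; after-tax cost = 7.6% × (1 − 39%) = 4.6360%.
Senior notes: weight = 160/675.2608 = 0.2369; after-tax cost = 5.59% × (1 − 39%) = 3.4099%.
WACC = 0.4894 × 15.2924% + 0.1004 × 8.4759% + 0.1733 × 4.6360% + 0.2369 × 3.4099% = 9.9461%.

9.95%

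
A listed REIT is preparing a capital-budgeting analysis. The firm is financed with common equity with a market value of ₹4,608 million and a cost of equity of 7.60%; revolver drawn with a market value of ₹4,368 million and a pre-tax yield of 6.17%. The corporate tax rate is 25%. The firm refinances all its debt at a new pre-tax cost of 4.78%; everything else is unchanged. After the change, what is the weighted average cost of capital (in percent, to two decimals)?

5.65%

After the change:
Total capital V = 4608 + 4368 = 8976.
Equity: weight = 4608/8976 = 0.5134; cost = 7.6%.
Revolver drawn: weight = 4368/8976 = 0.4866; after-tax cost = 4.78% × (1 − 25%) = 3.5850%.
WACC = 0.5134 × 7.6000% + 0.4866 × 3.5850% = 5.6462%.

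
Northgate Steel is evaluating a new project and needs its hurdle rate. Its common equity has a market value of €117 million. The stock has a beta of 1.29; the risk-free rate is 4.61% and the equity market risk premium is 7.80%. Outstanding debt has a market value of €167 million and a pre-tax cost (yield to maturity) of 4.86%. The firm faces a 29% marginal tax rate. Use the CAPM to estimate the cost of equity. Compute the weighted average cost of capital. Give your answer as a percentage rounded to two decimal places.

8.07%

Cost of equity via CAPM: Re = 4.61% + 1.29 × 7.8% = 14.6720%.
Total capital V = 117 + 167 = 284.
Equity: weight = 117/284 = 0.4120; cost = 14.672%.
Debt: weight = 167/284 = 0.5880; after-tax cost = 4.86% × (1 − 29%) = 3.4506%.
WACC = 0.4120 × 14.6720% + 0.5880 × 3.4506% = 8.0735%.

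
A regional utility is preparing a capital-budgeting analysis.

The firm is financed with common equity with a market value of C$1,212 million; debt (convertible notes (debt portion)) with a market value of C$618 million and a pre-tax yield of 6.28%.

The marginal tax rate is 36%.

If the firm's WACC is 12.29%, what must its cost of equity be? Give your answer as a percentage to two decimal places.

16.51%

Total capital V = 1212 + 618 = 1830.
Equity weight = 1212/1830 = 0.6623.
Convertible notes (debt portion) weight = 618/1830 = 0.3377.
Debt contribution = 0.3377 × 6.28% × (1 − 36%) = 1.3573%.
Required equity contribution = 12.29% − 1.3573% = 10.9327%.
Re = 10.9327% / 0.6623 = 16.5073%.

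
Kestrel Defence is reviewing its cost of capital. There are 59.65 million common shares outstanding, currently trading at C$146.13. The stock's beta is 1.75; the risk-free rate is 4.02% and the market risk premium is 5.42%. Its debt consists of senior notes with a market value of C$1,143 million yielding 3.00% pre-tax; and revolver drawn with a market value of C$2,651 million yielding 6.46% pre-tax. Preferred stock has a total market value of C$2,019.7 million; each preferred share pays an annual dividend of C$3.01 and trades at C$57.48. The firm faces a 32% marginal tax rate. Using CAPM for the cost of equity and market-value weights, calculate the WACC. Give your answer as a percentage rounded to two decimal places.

9.79%

Cost of equity via CAPM: Re = 4.02% + 1.75 × 5.42% = 13.5050%.
Cost of preferred: Rp = 3.01 / 57.48 = 5.2366%.
Market value of equity E = 146.13 × 59.65m = 8716.6545m.
Total capital V = 8716.6545 + 2019.7 + 1143 + 2651 = 14530.3545.
Equity: weight = 8716.6545/14530.3545 = 0.5999; cost = 13.505%.
Preferred: weight = 2019.7/14530.3545 = 0.1390; cost = 5.2366%.
Senior notes: weight = 1143/14530.3545 = 0.0787; after-tax cost = 3% × (1 − 32%) = 2.0400%.
Revolver drawn: weight = 2651/14530.3545 = 0.1824; after-tax cost = 6.46% × (1 − 32%) = 4.3928%.
WACC = 0.5999 × 13.5050% + 0.1390 × 5.2366% + 0.0787 × 2.0400% + 0.1824 × 4.3928% = 9.7914%.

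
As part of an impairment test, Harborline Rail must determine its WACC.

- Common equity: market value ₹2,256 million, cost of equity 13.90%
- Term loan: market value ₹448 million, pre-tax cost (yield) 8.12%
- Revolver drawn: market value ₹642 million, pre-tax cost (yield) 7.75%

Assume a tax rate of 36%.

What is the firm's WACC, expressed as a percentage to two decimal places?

11.02%

Total capital V = 2256 + 448 + 642 = 3346.
Equity: weight = 2256/3346 = 0.6742; cost = 13.9%.
Term loan: weight = 448/3346 = 0.1339; after-tax cost = 8.12% × (1 − 36%) = 5.1968%.
Revolver drawn: weight = 642/3346 = 0.1919; after-tax cost = 7.75% × (1 − 36%) = 4.9600%.
WACC = 0.6742 × 13.9000% + 0.1339 × 5.1968% + 0.1919 × 4.9600% = 11.0194%.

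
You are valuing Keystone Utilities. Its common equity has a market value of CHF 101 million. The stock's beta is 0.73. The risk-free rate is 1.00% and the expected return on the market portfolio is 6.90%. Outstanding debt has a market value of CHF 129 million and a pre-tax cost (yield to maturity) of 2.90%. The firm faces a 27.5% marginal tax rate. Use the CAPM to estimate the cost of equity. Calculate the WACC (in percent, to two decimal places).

Market risk premium = 6.9% − 1.0% = 5.9%.
Cost of equity via CAPM: Re = 1.0% + 0.73 × 5.9% = 5.3070%.
Total capital V = 101 + 129 = 230.
Equity: weight = 101/230 = 0.4391; cost = 5.307%.
Debt: weight = 129/230 = 0.5609; after-tax cost = 2.9% × (1 − 27.5%) = 2.1025%.
WACC = 0.4391 × 5.3070% + 0.5609 × 2.1025% = 3.5097%.

3.51%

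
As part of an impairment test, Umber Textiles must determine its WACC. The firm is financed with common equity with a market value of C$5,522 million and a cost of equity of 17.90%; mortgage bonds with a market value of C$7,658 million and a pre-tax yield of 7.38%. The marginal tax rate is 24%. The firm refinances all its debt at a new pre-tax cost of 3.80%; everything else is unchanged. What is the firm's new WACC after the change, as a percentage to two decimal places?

9.18%

After the change:
Total capital V = 5522 + 7658 = 13180.
Equity: weight = 5522/13180 = 0.4190; cost = 17.9%.
Mortgage bonds: weight = 7658/13180 = 0.5810; after-tax cost = 3.8% × (1 − 24%) = 2.8880%.
WACC = 0.4190 × 17.9000% + 0.5810 × 2.8880% = 9.1775%.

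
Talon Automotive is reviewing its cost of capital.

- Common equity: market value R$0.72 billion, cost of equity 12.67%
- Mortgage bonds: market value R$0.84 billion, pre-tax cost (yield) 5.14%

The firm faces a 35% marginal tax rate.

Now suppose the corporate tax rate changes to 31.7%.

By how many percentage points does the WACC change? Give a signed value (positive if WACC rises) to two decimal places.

Current WACC:
Total capital V = 0.72 + 0.84 = 1.56.
Equity: weight = 0.72/1.56 = 0.4615; cost = 12.67%.
Mortgage bonds: weight = 0.84/1.56 = 0.5385; after-tax cost = 5.14% × (1 − 35%) = 3.3410%.
WACC = 0.4615 × 12.6700% + 0.5385 × 3.3410% = 7.6467%.
After the change:
Total capital V = 0.72 + 0.84 = 1.56.
Equity: weight = 0.72/1.56 = 0.4615; cost = 12.67%.
Mortgage bonds: weight = 0.84/1.56 = 0.5385; after-tax cost = 5.14% × (1 − 31.7%) = 3.5106%.
WACC = 0.4615 × 12.6700% + 0.5385 × 3.5106% = 7.7380%.
Change in WACC = 7.7380% − 7.6467% = 0.0913 pp.

+0.09 pp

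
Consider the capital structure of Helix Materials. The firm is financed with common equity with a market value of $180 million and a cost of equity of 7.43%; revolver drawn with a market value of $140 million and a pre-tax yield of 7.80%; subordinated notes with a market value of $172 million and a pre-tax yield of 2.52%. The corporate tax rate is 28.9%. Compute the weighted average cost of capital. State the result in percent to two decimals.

4.92%

Total capital V = 180 + 140 + 172 = 492.
Equity: weight = 180/492 = 0.3659; cost = 7.43%.
Revolver drawn: weight = 140/492 = 0.2846; after-tax cost = 7.8% × (1 − 28.9%) = 5.5458%.
Subordinated notes: weight = 172/492 = 0.3496; after-tax cost = 2.52% × (1 − 28.9%) = 1.7917%.
WACC = 0.3659 × 7.4300% + 0.2846 × 5.5458% + 0.3496 × 1.7917% = 4.9227%.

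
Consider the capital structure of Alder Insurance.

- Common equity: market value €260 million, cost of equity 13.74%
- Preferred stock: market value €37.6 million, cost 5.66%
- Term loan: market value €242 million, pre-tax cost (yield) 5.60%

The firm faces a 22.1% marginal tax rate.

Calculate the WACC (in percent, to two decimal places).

Total capital V = 260 + 37.6 + 242 = 539.6.
Equity: weight = 260/539.6 = 0.4818; cost = 13.74%.
Preferred: weight = 37.6/539.6 = 0.0697; cost = 5.66%.
Term loan: weight = 242/539.6 = 0.4485; after-tax cost = 5.6% × (1 − 22.1%) = 4.3624%.
WACC = 0.4818 × 13.7400% + 0.0697 × 5.6600% + 0.4485 × 4.3624% = 8.9713%.

8.97%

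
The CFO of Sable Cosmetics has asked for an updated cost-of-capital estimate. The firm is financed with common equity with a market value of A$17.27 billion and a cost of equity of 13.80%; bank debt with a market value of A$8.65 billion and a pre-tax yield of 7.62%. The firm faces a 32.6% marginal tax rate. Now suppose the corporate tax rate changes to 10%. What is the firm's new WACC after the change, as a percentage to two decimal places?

11.48%

After the change:
Total capital V = 17.27 + 8.65 = 25.92.
Equity: weight = 17.27/25.92 = 0.6663; cost = 13.8%.
Bank debt: weight = 8.65/25.92 = 0.3337; after-tax cost = 7.62% × (1 − 10%) = 6.8580%.
WACC = 0.6663 × 13.8000% + 0.3337 × 6.8580% = 11.4833%.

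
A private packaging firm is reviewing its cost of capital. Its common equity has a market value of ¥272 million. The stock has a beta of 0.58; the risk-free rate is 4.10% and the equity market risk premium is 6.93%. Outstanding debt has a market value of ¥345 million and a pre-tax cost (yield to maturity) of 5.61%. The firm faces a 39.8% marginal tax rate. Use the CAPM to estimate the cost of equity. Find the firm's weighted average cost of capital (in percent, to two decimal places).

Cost of equity via CAPM: Re = 4.1% + 0.58 × 6.93% = 8.1194%.
Total capital V = 272 + 345 = 617.
Equity: weight = 272/617 = 0.4408; cost = 8.1194%.
Debt: weight = 345/617 = 0.5592; after-tax cost = 5.61% × (1 − 39.8%) = 3.3772%.
WACC = 0.4408 × 8.1194% + 0.5592 × 3.3772% = 5.4678%.

5.47%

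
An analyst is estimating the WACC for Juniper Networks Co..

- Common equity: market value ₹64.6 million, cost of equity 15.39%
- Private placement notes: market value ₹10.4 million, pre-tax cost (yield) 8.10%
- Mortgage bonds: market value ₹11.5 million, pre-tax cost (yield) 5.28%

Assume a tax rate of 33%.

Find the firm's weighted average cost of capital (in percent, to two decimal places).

12.62%

Total capital V = 64.6 + 10.4 + 11.5 = 86.5.
Equity: weight = 64.6/86.5 = 0.7468; cost = 15.39%.
Private placement notes: weight = 10.4/86.5 = 0.1202; after-tax cost = 8.1% × (1 − 33%) = 5.4270%.
Mortgage bonds: weight = 11.5/86.5 = 0.1329; after-tax cost = 5.28% × (1 − 33%) = 3.5376%.
WACC = 0.7468 × 15.3900% + 0.1202 × 5.4270% + 0.1329 × 3.5376% = 12.6164%.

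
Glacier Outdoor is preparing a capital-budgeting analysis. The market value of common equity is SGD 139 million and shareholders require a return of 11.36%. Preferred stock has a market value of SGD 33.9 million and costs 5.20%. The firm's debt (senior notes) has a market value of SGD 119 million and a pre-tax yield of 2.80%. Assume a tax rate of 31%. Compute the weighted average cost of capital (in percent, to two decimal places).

6.80%

Total capital V = 139 + 33.9 + 119 = 291.9.
Equity: weight = 139/291.9 = 0.4762; cost = 11.36%.
Preferred: weight = 33.9/291.9 = 0.1161; cost = 5.2%.
Senior notes: weight = 119/291.9 = 0.4077; after-tax cost = 2.8% × (1 − 31%) = 1.9320%.
WACC = 0.4762 × 11.3600% + 0.1161 × 5.2000% + 0.4077 × 1.9320% = 6.8011%.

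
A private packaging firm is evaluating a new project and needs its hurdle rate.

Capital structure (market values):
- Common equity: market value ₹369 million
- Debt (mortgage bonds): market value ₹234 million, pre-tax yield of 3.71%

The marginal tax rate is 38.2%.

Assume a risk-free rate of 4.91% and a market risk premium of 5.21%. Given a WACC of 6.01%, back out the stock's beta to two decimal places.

Total capital V = 369 + 234 = 603.
Equity weight = 369/603 = 0.6119.
Mortgage bonds weight = 234/603 = 0.3881.
Debt contribution = 0.3881 × 3.71% × (1 − 38.2%) = 0.8897%.
Required equity contribution = 6.01% − 0.8897% = 5.1203%  ⇒  Re = 8.3673%.
CAPM: 8.3673% = 4.91% + β × 5.21%  ⇒  β = 0.6636.

0.66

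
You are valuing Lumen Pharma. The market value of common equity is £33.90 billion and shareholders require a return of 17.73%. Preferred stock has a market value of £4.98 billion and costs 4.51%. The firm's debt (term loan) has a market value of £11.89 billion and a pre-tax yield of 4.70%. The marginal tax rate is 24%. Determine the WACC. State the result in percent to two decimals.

13.12%

Total capital V = 33.9 + 4.98 + 11.89 = 50.77.
Equity: weight = 33.9/50.77 = 0.6677; cost = 17.73%.
Preferred: weight = 4.98/50.77 = 0.0981; cost = 4.51%.
Term loan: weight = 11.89/50.77 = 0.2342; after-tax cost = 4.7% × (1 − 24%) = 3.5720%.
WACC = 0.6677 × 17.7300% + 0.0981 × 4.5100% + 0.2342 × 3.5720% = 13.1175%.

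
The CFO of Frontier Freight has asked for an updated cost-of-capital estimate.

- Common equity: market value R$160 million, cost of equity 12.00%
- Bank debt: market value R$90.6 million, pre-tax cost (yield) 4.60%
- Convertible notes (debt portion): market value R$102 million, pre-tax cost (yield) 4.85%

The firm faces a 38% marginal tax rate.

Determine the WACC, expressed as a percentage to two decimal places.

7.05%

Total capital V = 160 + 90.6 + 102 = 352.6.
Equity: weight = 160/352.6 = 0.4538; cost = 12%.
Bank debt: weight = 90.6/352.6 = 0.2569; after-tax cost = 4.6% × (1 − 38%) = 2.8520%.
Convertible notes (debt portion): weight = 102/352.6 = 0.2893; after-tax cost = 4.85% × (1 − 38%) = 3.0070%.
WACC = 0.4538 × 12.0000% + 0.2569 × 2.8520% + 0.2893 × 3.0070% = 7.0479%.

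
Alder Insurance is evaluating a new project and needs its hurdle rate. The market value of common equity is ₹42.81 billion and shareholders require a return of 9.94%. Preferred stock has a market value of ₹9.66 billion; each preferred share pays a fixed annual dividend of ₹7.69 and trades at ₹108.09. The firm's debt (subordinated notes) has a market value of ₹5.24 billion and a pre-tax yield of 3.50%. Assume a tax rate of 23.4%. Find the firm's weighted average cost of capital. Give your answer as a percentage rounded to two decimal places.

8.81%

Cost of preferred: Rp = 7.69 / 108.09 = 7.1144%.
Total capital V = 42.81 + 9.66 + 5.24 = 57.71.
Equity: weight = 42.81/57.71 = 0.7418; cost = 9.94%.
Preferred: weight = 9.66/57.71 = 0.1674; cost = 7.1144%.
Subordinated notes: weight = 5.24/57.71 = 0.0908; after-tax cost = 3.5% × (1 − 23.4%) = 2.6810%.
WACC = 0.7418 × 9.9400% + 0.1674 × 7.1144% + 0.0908 × 2.6810% = 8.8079%.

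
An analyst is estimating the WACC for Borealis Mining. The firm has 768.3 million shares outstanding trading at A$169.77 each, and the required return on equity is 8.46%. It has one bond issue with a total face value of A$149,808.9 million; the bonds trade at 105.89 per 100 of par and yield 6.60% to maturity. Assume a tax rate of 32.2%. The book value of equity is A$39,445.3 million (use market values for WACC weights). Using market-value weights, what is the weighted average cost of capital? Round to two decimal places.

6.27%

Market value of equity E = 169.77 × 768.3m = 130434.291m. Market value of debt D = 149808.9m × 105.89/100 = 158632.64421m.
Total capital V = 130434.291 + 158632.64421 = 289066.93521.
Equity: weight = 130434.291/289066.93521 = 0.4512; cost = 8.46%.
Bonds outstanding: weight = 158632.64421/289066.93521 = 0.5488; after-tax cost = 6.6% × (1 − 32.2%) = 4.4748%.
WACC = 0.4512 × 8.4600% + 0.5488 × 4.4748% = 6.2730%.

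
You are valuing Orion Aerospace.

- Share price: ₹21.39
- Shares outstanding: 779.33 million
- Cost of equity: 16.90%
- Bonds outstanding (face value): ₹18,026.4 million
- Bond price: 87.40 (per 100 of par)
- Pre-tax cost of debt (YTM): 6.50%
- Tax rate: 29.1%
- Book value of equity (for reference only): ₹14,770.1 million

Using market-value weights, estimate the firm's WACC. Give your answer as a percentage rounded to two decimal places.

Market value of equity E = 21.39 × 779.33m = 16669.8687m. Market value of debt D = 18026.4m × 87.4/100 = 15755.0736m.
Total capital V = 16669.8687 + 15755.0736 = 32424.9423.
Equity: weight = 16669.8687/32424.9423 = 0.5141; cost = 16.9%.
Bonds outstanding: weight = 15755.0736/32424.9423 = 0.4859; after-tax cost = 6.5% × (1 − 29.1%) = 4.6085%.
WACC = 0.5141 × 16.9000% + 0.4859 × 4.6085% = 10.9276%.

10.93%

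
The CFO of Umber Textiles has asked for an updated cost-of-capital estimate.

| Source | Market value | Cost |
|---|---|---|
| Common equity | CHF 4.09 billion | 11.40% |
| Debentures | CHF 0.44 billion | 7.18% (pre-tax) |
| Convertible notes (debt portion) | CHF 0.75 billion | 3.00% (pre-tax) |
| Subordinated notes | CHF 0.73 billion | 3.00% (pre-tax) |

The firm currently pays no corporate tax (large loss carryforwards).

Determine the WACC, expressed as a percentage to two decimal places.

9.02%

Total capital V = 4.09 + 0.44 + 0.75 + 0.73 = 6.01.
Equity: weight = 4.09/6.01 = 0.6805; cost = 11.4%.
Debentures: weight = 0.44/6.01 = 0.0732; after-tax cost = 7.18% × (1 − 0%) = 7.1800%.
Convertible notes (debt portion): weight = 0.75/6.01 = 0.1248; after-tax cost = 3% × (1 − 0%) = 3.0000%.
Subordinated notes: weight = 0.73/6.01 = 0.1215; after-tax cost = 3% × (1 − 0%) = 3.0000%.
WACC = 0.6805 × 11.4000% + 0.0732 × 7.1800% + 0.1248 × 3.0000% + 0.1215 × 3.0000% = 9.0225%.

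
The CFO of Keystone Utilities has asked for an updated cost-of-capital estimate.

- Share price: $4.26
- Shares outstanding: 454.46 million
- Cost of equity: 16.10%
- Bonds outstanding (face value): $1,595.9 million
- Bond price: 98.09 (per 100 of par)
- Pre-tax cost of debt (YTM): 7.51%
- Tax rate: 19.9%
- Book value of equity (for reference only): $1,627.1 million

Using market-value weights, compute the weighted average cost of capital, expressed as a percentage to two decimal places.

11.59%

Market value of equity E = 4.26 × 454.46m = 1935.9996m. Market value of debt D = 1595.9m × 98.09/100 = 1565.41831m.
Total capital V = 1935.9996 + 1565.41831 = 3501.41791.
Equity: weight = 1935.9996/3501.41791 = 0.5529; cost = 16.1%.
Bonds outstanding: weight = 1565.41831/3501.41791 = 0.4471; after-tax cost = 7.51% × (1 − 19.9%) = 6.0155%.
WACC = 0.5529 × 16.1000% + 0.4471 × 6.0155% = 11.5914%.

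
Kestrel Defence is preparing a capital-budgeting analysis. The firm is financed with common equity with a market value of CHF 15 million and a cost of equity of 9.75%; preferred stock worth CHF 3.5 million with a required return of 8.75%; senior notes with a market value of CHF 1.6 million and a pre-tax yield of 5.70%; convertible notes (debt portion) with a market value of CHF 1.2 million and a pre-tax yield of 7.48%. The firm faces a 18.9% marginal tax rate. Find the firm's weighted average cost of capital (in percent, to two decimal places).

8.99%

Total capital V = 15 + 3.5 + 1.6 + 1.2 = 21.3.
Equity: weight = 15/21.3 = 0.7042; cost = 9.75%.
Preferred: weight = 3.5/21.3 = 0.1643; cost = 8.75%.
Senior notes: weight = 1.6/21.3 = 0.0751; after-tax cost = 5.7% × (1 − 18.9%) = 4.6227%.
Convertible notes (debt portion): weight = 1.2/21.3 = 0.0563; after-tax cost = 7.48% × (1 − 18.9%) = 6.0663%.
WACC = 0.7042 × 9.7500% + 0.1643 × 8.7500% + 0.0751 × 4.6227% + 0.0563 × 6.0663% = 8.9930%.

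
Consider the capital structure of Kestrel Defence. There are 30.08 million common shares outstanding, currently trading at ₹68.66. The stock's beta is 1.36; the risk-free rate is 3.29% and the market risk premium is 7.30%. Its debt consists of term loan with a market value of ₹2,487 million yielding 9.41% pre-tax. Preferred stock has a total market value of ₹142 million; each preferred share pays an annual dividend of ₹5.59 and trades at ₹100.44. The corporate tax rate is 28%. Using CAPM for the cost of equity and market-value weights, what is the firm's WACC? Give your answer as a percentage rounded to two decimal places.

Cost of equity via CAPM: Re = 3.29% + 1.36 × 7.3% = 13.2180%.
Cost of preferred: Rp = 5.59 / 100.44 = 5.5655%.
Market value of equity E = 68.66 × 30.08m = 2065.2928m.
Total capital V = 2065.2928 + 142 + 2487 = 4694.2928.
Equity: weight = 2065.2928/4694.2928 = 0.4400; cost = 13.218%.
Preferred: weight = 142/4694.2928 = 0.0302; cost = 5.5655%.
Term loan: weight = 2487/4694.2928 = 0.5298; after-tax cost = 9.41% × (1 − 28%) = 6.7752%.
WACC = 0.4400 × 13.2180% + 0.0302 × 5.5655% + 0.5298 × 6.7752% = 9.5732%.

9.57%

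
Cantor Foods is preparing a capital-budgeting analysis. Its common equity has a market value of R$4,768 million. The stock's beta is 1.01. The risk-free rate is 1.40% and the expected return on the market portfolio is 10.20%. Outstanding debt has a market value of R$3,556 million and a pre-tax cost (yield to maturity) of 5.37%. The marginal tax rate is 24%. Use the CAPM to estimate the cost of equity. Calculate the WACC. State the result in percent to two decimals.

7.64%

Market risk premium = 10.2% − 1.4% = 8.8%.
Cost of equity via CAPM: Re = 1.4% + 1.01 × 8.8% = 10.2880%.
Total capital V = 4768 + 3556 = 8324.
Equity: weight = 4768/8324 = 0.5728; cost = 10.288%.
Debt: weight = 3556/8324 = 0.4272; after-tax cost = 5.37% × (1 − 24%) = 4.0812%.
WACC = 0.5728 × 10.2880% + 0.4272 × 4.0812% = 7.6365%.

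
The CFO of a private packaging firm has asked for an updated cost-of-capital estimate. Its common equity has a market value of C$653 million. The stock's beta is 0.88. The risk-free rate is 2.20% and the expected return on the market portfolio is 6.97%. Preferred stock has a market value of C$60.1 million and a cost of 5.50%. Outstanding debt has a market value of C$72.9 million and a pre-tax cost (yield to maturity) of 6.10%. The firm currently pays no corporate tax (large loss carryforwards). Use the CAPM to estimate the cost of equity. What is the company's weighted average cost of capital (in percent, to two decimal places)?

6.30%

Market risk premium = 6.97% − 2.2% = 4.77%.
Cost of equity via CAPM: Re = 2.2% + 0.88 × 4.77% = 6.3976%.
Total capital V = 653 + 60.1 + 72.9 = 786.
Equity: weight = 653/786 = 0.8308; cost = 6.3976%.
Preferred: weight = 60.1/786 = 0.0765; cost = 5.5%.
Debt: weight = 72.9/786 = 0.0927; after-tax cost = 6.1% × (1 − 0%) = 6.1000%.
WACC = 0.8308 × 6.3976% + 0.0765 × 5.5000% + 0.0927 × 6.1000% = 6.3014%.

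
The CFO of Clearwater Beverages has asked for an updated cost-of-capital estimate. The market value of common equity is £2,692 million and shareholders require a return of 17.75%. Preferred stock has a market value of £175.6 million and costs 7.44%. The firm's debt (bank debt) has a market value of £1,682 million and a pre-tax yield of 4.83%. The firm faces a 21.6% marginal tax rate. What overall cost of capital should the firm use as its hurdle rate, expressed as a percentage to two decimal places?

Total capital V = 2692 + 175.6 + 1682 = 4549.6.
Equity: weight = 2692/4549.6 = 0.5917; cost = 17.75%.
Preferred: weight = 175.6/4549.6 = 0.0386; cost = 7.44%.
Bank debt: weight = 1682/4549.6 = 0.3697; after-tax cost = 4.83% × (1 − 21.6%) = 3.7867%.
WACC = 0.5917 × 17.7500% + 0.0386 × 7.4400% + 0.3697 × 3.7867% = 12.1898%.

12.19%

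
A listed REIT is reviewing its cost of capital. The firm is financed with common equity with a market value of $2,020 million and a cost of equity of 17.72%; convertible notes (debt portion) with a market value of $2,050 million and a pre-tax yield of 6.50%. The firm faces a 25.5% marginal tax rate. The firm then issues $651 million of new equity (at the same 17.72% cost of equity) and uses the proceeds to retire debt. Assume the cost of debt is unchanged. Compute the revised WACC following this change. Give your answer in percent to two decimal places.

After the change:
Total capital V = 2671 + 1399 = 4070.
Equity: weight = 2671/4070 = 0.6563; cost = 17.72%.
Convertible notes (debt portion): weight = 1399/4070 = 0.3437; after-tax cost = 6.5% × (1 − 25.5%) = 4.8425%.
WACC = 0.6563 × 17.7200% + 0.3437 × 4.8425% = 13.2936%.

13.29%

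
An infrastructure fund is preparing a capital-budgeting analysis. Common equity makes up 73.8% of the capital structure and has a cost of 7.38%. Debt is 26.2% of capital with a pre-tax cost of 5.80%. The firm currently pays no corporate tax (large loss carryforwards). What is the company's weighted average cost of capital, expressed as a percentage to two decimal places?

After-tax cost of debt = 5.8% × (1 − 0%) = 5.8000%.
WACC = 0.738 × 7.3800% + 0.262 × 5.8000% = 6.9660%.

6.97%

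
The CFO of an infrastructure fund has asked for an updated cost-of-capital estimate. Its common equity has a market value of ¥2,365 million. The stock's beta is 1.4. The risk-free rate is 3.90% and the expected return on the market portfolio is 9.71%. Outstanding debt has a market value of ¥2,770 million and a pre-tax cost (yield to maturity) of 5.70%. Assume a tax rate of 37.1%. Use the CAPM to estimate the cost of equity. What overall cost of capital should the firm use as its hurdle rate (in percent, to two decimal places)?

Market risk premium = 9.71% − 3.9% = 5.81%.
Cost of equity via CAPM: Re = 3.9% + 1.4 × 5.81% = 12.0340%.
Total capital V = 2365 + 2770 = 5135.
Equity: weight = 2365/5135 = 0.4606; cost = 12.034%.
Debt: weight = 2770/5135 = 0.5394; after-tax cost = 5.7% × (1 − 37.1%) = 3.5853%.
WACC = 0.4606 × 12.0340% + 0.5394 × 3.5853% = 7.4765%.

7.48%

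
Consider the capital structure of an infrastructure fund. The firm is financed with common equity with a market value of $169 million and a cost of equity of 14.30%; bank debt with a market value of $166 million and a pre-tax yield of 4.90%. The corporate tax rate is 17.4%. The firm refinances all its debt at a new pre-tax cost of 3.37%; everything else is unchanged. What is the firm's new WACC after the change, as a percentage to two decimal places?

8.59%

After the change:
Total capital V = 169 + 166 = 335.
Equity: weight = 169/335 = 0.5045; cost = 14.3%.
Bank debt: weight = 166/335 = 0.4955; after-tax cost = 3.37% × (1 − 17.4%) = 2.7836%.
WACC = 0.5045 × 14.3000% + 0.4955 × 2.7836% = 8.5934%.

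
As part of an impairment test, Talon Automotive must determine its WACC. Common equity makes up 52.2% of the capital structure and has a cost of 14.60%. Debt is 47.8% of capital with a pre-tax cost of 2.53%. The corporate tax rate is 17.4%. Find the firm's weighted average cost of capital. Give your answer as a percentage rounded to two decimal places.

8.62%

After-tax cost of debt = 2.53% × (1 − 17.4%) = 2.0898%.
WACC = 0.522 × 14.6000% + 0.478 × 2.0898% = 8.6201%.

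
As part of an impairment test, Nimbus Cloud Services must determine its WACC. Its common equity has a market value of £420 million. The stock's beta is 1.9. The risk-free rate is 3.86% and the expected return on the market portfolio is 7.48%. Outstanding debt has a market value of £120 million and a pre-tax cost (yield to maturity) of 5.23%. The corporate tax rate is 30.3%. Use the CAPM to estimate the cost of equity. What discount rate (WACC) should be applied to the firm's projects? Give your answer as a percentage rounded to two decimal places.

9.16%

Market risk premium = 7.48% − 3.86% = 3.62%.
Cost of equity via CAPM: Re = 3.86% + 1.9 × 3.62% = 10.7380%.
Total capital V = 420 + 120 = 540.
Equity: weight = 420/540 = 0.7778; cost = 10.738%.
Debt: weight = 120/540 = 0.2222; after-tax cost = 5.23% × (1 − 30.3%) = 3.6453%.
WACC = 0.7778 × 10.7380% + 0.2222 × 3.6453% = 9.1618%.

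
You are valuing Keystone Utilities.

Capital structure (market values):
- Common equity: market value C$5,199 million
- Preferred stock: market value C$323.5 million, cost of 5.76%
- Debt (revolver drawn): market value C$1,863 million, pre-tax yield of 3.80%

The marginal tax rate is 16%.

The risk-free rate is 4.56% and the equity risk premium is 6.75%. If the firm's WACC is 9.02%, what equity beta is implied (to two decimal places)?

1.00

Total capital V = 5199 + 323.5 + 1863 = 7385.5.
Equity weight = 5199/7385.5 = 0.7039.
Preferred weight = 323.5/7385.5 = 0.0438.
Revolver drawn weight = 1863/7385.5 = 0.2523.
Debt contribution = 0.2523 × 3.8% × (1 − 16%) = 0.8052%.
Preferred contribution = 0.0438 × 5.76% = 0.2523%.
Required equity contribution = 9.02% − 1.0575% = 7.9625%  ⇒  Re = 11.3112%.
CAPM: 11.3112% = 4.56% + β × 6.75%  ⇒  β = 1.0002.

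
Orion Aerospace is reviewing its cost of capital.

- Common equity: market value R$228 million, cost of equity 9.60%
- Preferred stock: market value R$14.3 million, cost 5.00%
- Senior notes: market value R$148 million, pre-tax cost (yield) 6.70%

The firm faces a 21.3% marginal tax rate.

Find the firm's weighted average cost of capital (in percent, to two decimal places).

7.79%

Total capital V = 228 + 14.3 + 148 = 390.3.
Equity: weight = 228/390.3 = 0.5842; cost = 9.6%.
Preferred: weight = 14.3/390.3 = 0.0366; cost = 5%.
Senior notes: weight = 148/390.3 = 0.3792; after-tax cost = 6.7% × (1 − 21.3%) = 5.2729%.
WACC = 0.5842 × 9.6000% + 0.0366 × 5.0000% + 0.3792 × 5.2729% = 7.7906%.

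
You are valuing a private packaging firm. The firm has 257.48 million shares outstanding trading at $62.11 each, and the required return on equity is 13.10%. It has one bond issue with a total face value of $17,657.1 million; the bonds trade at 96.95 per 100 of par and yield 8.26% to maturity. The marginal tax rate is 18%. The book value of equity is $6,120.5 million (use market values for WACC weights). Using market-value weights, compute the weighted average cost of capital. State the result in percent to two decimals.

9.83%

Market value of equity E = 62.11 × 257.48m = 15992.0828m. Market value of debt D = 17657.1m × 96.95/100 = 17118.55845m.
Total capital V = 15992.0828 + 17118.55845 = 33110.64125.
Equity: weight = 15992.0828/33110.64125 = 0.4830; cost = 13.1%.
Bonds outstanding: weight = 17118.55845/33110.64125 = 0.5170; after-tax cost = 8.26% × (1 − 18%) = 6.7732%.
WACC = 0.4830 × 13.1000% + 0.5170 × 6.7732% = 9.8290%.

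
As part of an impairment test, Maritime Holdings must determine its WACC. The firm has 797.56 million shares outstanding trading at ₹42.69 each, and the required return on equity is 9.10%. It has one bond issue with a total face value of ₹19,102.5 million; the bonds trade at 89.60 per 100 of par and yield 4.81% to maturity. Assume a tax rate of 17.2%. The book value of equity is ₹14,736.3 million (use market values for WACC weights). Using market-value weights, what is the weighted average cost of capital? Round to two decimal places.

Market value of equity E = 42.69 × 797.56m = 34047.8364m. Market value of debt D = 19102.5m × 89.6/100 = 17115.84m.
Total capital V = 34047.8364 + 17115.84 = 51163.6764.
Equity: weight = 34047.8364/51163.6764 = 0.6655; cost = 9.1%.
Bonds outstanding: weight = 17115.84/51163.6764 = 0.3345; after-tax cost = 4.81% × (1 − 17.2%) = 3.9827%.
WACC = 0.6655 × 9.1000% + 0.3345 × 3.9827% = 7.3881%.

7.39%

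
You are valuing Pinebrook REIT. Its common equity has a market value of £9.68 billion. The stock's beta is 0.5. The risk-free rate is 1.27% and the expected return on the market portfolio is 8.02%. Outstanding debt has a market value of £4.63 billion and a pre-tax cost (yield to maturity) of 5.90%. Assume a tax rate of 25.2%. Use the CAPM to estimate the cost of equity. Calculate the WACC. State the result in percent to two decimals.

4.57%

Market risk premium = 8.02% − 1.27% = 6.75%.
Cost of equity via CAPM: Re = 1.27% + 0.5 × 6.75% = 4.6450%.
Total capital V = 9.68 + 4.63 = 14.31.
Equity: weight = 9.68/14.31 = 0.6765; cost = 4.645%.
Debt: weight = 4.63/14.31 = 0.3235; after-tax cost = 5.9% × (1 − 25.2%) = 4.4132%.
WACC = 0.6765 × 4.6450% + 0.3235 × 4.4132% = 4.5700%.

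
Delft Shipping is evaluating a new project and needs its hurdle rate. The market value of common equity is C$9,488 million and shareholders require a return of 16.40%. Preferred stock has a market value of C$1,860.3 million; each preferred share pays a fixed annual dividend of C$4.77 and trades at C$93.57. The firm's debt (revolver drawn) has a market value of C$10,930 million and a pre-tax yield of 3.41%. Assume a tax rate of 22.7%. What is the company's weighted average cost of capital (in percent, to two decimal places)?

8.70%

Cost of preferred: Rp = 4.77 / 93.57 = 5.0978%.
Total capital V = 9488 + 1860.3 + 10930 = 22278.3.
Equity: weight = 9488/22278.3 = 0.4259; cost = 16.4%.
Preferred: weight = 1860.3/22278.3 = 0.0835; cost = 5.0978%.
Revolver drawn: weight = 10930/22278.3 = 0.4906; after-tax cost = 3.41% × (1 − 22.7%) = 2.6359%.
WACC = 0.4259 × 16.4000% + 0.0835 × 5.0978% + 0.4906 × 2.6359% = 8.7034%.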